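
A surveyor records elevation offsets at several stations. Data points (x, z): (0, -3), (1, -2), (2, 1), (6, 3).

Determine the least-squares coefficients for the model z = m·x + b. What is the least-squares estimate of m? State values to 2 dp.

m = 0.98

With design matrix A, AᵀA = [[41, 9]; [9, 4]] and Aᵀz = [18, -1]ᵀ.
det = 41·4 − 9² = 83.
m = (18·4 − 9·(-1))/83 = 81/83; b = (41·(-1) − 9·18)/83 = -203/83.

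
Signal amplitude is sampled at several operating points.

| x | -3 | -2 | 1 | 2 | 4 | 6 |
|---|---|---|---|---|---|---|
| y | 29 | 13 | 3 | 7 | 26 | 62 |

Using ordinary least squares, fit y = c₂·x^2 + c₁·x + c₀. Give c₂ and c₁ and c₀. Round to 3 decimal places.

From the data, Σx^2·x^2 = 1666, Σx^2·x = 254, Σx^2 = 70, Σx·x = 70, Σx = 8, Σ1 = 6.
Right-hand side: Σx^2·y = 2992, Σx·y = 380, Σy = 140.
So MᵀM·[c₂, c₁, c₀]ᵀ = Mᵀy: [[1666, 254, 70]; [254, 70, 8]; [70, 8, 6]]·[c₂, c₁, c₀]ᵀ = [2992, 380, 140]ᵀ.
Solving the 3×3 system (Gaussian elimination) gives c₂ = 12388/6145, c₁ = -13522/6145, c₀ = 16886/6145.

c₂ = 2.016, c₁ = -2.200, c₀ = 2.748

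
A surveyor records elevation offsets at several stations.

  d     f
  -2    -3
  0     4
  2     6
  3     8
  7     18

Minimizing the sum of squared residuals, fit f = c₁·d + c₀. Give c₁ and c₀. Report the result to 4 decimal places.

From the data, Σd·d = 66, Σd = 10, Σ1 = 5.
For Mᵀf: Σd·f = 168, Σf = 33.
Eliminating c₀: 5·(row 1) − 10·(row 2) gives 230·c₁ = 5·168 − 10·33 = 510, so c₁ = 51/23.
Then c₀ = (33 − 10·(51/23))/5 = 249/115.

c₁ = 2.2174, c₀ = 2.1652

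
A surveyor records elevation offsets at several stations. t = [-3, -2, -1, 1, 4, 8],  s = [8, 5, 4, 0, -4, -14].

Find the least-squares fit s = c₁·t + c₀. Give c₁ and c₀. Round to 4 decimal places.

Normal-equation sums: Σt·t = 95, Σt = 7, Σ1 = 6.
And Σt·s = -166, Σs = -1.
Determinant 95·6 − 7² = 521.
c₁ = ((-166)·6 − 7·(-1))/521 = -989/521; c₀ = (95·(-1) − 7·(-166))/521 = 1067/521.

c₁ = -1.8983, c₀ = 2.0480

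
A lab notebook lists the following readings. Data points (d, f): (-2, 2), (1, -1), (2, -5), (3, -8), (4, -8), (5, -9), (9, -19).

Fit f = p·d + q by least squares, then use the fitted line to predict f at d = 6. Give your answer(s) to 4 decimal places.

Forming MᵀM = [[140, 22]; [22, 7]] and Mᵀf = [-287, -48]ᵀ gives MᵀM·[p, q]ᵀ = Mᵀf.
Eliminating q: 7·(row 1) − 22·(row 2) gives 496·p = 7·(-287) − 22·(-48) = -953, so p = -953/496.
Then q = ((-48) − 22·(-953/496))/7 = -203/248.
At d = 6: f̂ = (-953/496)·(6) + (-203/248)·(1) = -1531/124.

f̂ = -12.3468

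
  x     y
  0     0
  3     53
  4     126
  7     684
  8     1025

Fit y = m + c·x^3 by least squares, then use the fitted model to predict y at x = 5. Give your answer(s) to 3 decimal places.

Setting ∂/∂m … = 0 gives: 5·m + 946·c = 1888;  946·m + 384618·c = 768907.
Determinant 5·384618 − 946² = 1028174.
m = (1888·384618 − 946·768907)/1028174 = -613619/514087; c = (5·768907 − 946·1888)/1028174 = 2058487/1028174.
At x = 5: ŷ = (-613619/514087)·(1) + (2058487/1028174)·(125) = 256083637/1028174.

ŷ = 249.066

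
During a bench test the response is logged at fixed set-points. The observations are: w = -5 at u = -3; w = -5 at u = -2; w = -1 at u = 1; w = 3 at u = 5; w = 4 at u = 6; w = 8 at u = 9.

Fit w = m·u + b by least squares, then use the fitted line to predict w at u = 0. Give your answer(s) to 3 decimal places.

ŵ = -2.259

AᵀA·[m, b]ᵀ = Aᵀw reads: 156·m + 16·b = 135;  16·m + 6·b = 4.
(Σu·u = 156, Σu = 16, Σ1 = 6, Σu·w = 135, Σw = 4.)
Δ = 156·6 − 16² = 680.
m = (135·6 − 16·4)/680 = 373/340; b = (156·4 − 16·135)/680 = -192/85.
At u = 0: ŵ = (373/340)·(0) + (-192/85)·(1) = -192/85.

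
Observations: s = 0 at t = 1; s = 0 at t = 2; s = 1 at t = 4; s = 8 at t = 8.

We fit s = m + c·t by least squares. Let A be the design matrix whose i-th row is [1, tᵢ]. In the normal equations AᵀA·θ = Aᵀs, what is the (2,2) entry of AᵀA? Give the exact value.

Row 2 ↔ basis t, column 2 ↔ basis t, so (AᵀA)_{2,2} = Σᵢ (t)·(t) = (1)·(1) + (2)·(2) + (4)·(4) + (8)·(8) = 85.

85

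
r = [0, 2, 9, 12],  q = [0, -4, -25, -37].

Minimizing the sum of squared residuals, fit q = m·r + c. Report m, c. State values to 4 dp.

Compute the Gram sums: Σr·r = 229, Σr = 23, Σ1 = 4.
And Σr·q = -677, Σq = -66.
Δ = 229·4 − 23² = 387.
m = ((-677)·4 − 23·(-66))/387 = -1190/387; c = (229·(-66) − 23·(-677))/387 = 457/387.

m = -3.0749, c = 1.1809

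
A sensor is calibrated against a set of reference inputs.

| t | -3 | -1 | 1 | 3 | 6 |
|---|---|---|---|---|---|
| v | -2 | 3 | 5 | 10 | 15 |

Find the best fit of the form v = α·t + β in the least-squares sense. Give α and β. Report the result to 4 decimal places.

Setting ∂/∂α … = 0 gives: 56·α + 6·β = 128;  6·α + 5·β = 31.
(Σt·t = 56, Σt = 6, Σ1 = 5, Σt·v = 128, Σv = 31.)
Eliminating β: 5·(row 1) − 6·(row 2) gives 244·α = 5·128 − 6·31 = 454, so α = 227/122.
Then β = (31 − 6·(227/122))/5 = 242/61.

α = 1.8607, β = 3.9672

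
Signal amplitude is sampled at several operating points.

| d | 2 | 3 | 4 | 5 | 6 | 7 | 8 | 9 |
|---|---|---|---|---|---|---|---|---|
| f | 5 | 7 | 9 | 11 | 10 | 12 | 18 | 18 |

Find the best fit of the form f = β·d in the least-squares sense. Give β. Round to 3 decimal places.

Forming AᵀA = [[284]] and Aᵀf = [572]ᵀ gives AᵀA·[β]ᵀ = Aᵀf.
Hence β = 572 / 284 ≈ 2.01408.

β = 2.014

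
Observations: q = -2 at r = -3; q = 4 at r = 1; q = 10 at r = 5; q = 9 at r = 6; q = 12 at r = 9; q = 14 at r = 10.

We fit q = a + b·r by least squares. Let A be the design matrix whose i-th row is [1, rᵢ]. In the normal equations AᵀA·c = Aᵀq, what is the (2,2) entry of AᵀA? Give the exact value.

252

Row 2 ↔ basis r, column 2 ↔ basis r, so (AᵀA)_{2,2} = Σᵢ (r)·(r) = (-3)·(-3) + (1)·(1) + (5)·(5) + (6)·(6) + (9)·(9) + (10)·(10) = 252.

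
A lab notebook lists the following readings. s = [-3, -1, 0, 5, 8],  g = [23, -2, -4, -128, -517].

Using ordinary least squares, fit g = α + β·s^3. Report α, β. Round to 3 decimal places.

Setting ∂/∂α … = 0 gives: 5·α + 609·β = -628;  609·α + 278499·β = -281323.
Determinant 5·278499 − 609² = 1021614.
α = ((-628)·278499 − 609·(-281323))/1021614 = -1190555/340538; β = (5·(-281323) − 609·(-628))/1021614 = -1024163/1021614.

α = -3.496, β = -1.002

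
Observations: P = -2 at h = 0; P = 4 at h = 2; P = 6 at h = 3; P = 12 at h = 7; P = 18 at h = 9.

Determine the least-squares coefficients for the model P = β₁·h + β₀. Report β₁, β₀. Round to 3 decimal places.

β₁ = 2.051, β₀ = -1.015

With design matrix M, MᵀM = [[143, 21]; [21, 5]] and MᵀP = [272, 38]ᵀ.
det = 143·5 − 21² = 274.
β₁ = (272·5 − 21·38)/274 = 281/137; β₀ = (143·38 − 21·272)/274 = -139/137.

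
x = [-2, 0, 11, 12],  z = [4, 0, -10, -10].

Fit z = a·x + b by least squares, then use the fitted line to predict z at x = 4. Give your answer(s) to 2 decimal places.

Compute the Gram sums: Σx·x = 269, Σx = 21, Σ1 = 4.
Moment sums: Σx·z = -238, Σz = -16.
Normal equations: [[269, 21]; [21, 4]]·[a, b]ᵀ = [-238, -16]ᵀ.
det = 269·4 − 21² = 635.
a = ((-238)·4 − 21·(-16))/635 = -616/635; b = (269·(-16) − 21·(-238))/635 = 694/635.
At x = 4: ẑ = (-616/635)·(4) + (694/635)·(1) = -354/127.

ẑ = -2.79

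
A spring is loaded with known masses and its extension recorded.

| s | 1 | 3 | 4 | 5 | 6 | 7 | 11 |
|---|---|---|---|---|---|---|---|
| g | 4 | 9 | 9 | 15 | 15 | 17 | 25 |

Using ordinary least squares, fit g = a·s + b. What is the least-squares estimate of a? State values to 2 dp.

Normal-equation sums: Σs·s = 257, Σs = 37, Σ1 = 7.
Moment sums: Σs·g = 626, Σg = 94.
XᵀX·[a, b]ᵀ = Xᵀg becomes [[257, 37]; [37, 7]]·[a, b]ᵀ = [626, 94]ᵀ.
Δ = 257·7 − 37² = 430.
a = (626·7 − 37·94)/430 = 452/215; b = (257·94 − 37·626)/430 = 498/215.

a = 2.10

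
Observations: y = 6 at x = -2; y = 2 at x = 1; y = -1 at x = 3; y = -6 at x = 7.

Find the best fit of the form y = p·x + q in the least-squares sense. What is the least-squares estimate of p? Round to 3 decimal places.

Forming MᵀM = [[63, 9]; [9, 4]] and Mᵀy = [-55, 1]ᵀ gives MᵀM·[p, q]ᵀ = Mᵀy.
det = 63·4 − 9² = 171.
p = ((-55)·4 − 9·1)/171 = -229/171; q = (63·1 − 9·(-55))/171 = 62/19.

p = -1.339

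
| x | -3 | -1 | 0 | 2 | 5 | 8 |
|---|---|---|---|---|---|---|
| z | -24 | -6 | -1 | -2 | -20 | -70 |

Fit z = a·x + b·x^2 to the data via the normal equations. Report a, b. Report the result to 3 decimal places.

a = 3.377, b = -1.514

AᵀA·[a, b]ᵀ = Aᵀz reads: 103·a + 617·b = -586;  617·a + 4819·b = -5210.
(Σx·x = 103, Σx·x^2 = 617, Σx^2·x^2 = 4819, Σx·z = -586, Σx^2·z = -5210.)
det = 103·4819 − 617² = 115668.
a = ((-586)·4819 − 617·(-5210))/115668 = 3617/1071; b = (103·(-5210) − 617·(-586))/115668 = -1621/1071.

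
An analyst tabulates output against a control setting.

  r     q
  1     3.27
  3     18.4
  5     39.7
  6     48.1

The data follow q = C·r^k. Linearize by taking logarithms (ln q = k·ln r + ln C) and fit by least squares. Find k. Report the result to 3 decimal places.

With ln qᵢ as the transformed response and ln rᵢ as the regressor:
Σln r = 4.4998, Σ(ln r)² = 7.0076, Σln q = 11.6518, Σln r·ln q = 16.0644.
Normal system: [[7.0076, 4.4998]; [4.4998, 4]]·[k, ln C]ᵀ = [16.0644, 11.6518]ᵀ.
Solving (det = 7.7823): k = 1.51973, ln C = 1.20331.

k = 1.520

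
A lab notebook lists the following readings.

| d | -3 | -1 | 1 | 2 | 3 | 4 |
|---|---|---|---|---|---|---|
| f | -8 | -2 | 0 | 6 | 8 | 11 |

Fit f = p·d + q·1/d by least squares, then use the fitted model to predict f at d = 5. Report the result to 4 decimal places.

f̂ = 14.1977

The normal system MᵀM·[p, q]ᵀ = Mᵀf is [[40, 6]; [6, 365/144]]·[p, q]ᵀ = [106, 157/12]ᵀ.
Determinant 40·(365/144) − 6² = 1177/18.
p = (106·(365/144) − 6·(157/12))/(1177/18) = 13693/4708; q = (40·(157/12) − 6·106)/(1177/18) = -2028/1177.
At d = 5: f̂ = (13693/4708)·(5) + (-2028/1177)·(1/5) = 30383/2140.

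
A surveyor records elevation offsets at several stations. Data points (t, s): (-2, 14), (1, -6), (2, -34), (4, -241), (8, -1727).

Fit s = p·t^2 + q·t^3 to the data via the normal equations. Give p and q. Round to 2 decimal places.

p = -2.93, q = -3.01

Compute the Gram sums: Σt^2·t^2 = 4385, Σt^2·t^3 = 33793, Σt^3·t^3 = 266369.
For Aᵀs: Σt^2·s = -114470, Σt^3·s = -900038.
Normal equations: [[4385, 33793]; [33793, 266369]]·[p, q]ᵀ = [-114470, -900038]ᵀ.
Eliminating q: 266369·(row 1) − 33793·(row 2) gives 26061216·p = 266369·(-114470) − 33793·(-900038) = -76275296, so p = -2383603/814413.
Then q = ((-900038) − 33793·(-2383603/814413))/266369 = -2449435/814413.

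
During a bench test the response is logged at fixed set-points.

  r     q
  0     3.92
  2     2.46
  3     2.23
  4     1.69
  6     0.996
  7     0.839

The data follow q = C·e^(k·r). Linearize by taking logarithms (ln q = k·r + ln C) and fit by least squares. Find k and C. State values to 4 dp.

Taking logs, ln q = k·r + ln C, so regress ln q on r.
XᵀX = [[114.0000, 22.0000]; [22.0000, 6]], rhs = [5.0524, 3.4134]ᵀ  (here Σr = 22.0000, Σ(r)² = 114.0000, Σln q = 3.4134, Σr·ln q = 5.0524).
Δ = 114.0000·6 − (22.0000)² = 200.0000; k = (5.0524·6 − 22.0000·3.4134)/200.0000 = -0.22391, ln C = (114.0000·3.4134 − 22.0000·5.0524)/200.0000 = 1.38989, so C = exp(1.38989) = 4.01442.

k = -0.2239, C = 4.0144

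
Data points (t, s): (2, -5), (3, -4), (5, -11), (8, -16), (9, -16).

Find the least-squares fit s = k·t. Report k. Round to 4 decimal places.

From the data, Σt·t = 183.
Moment sums: Σt·s = -349.
k = (-349)/183 = -1.9071.

k = -1.9071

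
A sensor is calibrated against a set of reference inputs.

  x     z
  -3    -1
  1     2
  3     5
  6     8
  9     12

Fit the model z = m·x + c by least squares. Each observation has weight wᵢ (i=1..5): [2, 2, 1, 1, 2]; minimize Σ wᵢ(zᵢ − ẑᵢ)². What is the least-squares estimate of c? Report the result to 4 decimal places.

c = 1.7141

Setting ∂/∂m … = 0 gives: 227·m + 23·c = 289;  23·m + 8·c = 39.
Eliminating c: 8·(row 1) − 23·(row 2) gives 1287·m = 8·289 − 23·39 = 1415, so m = 1415/1287.
Then c = (39 − 23·(1415/1287))/8 = 2206/1287.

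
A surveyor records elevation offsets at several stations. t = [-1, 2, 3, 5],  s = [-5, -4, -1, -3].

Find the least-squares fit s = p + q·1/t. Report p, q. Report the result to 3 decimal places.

The normal system XᵀX·[p, q]ᵀ = Xᵀs is [[4, 1/30]; [1/30, 1261/900]]·[p, q]ᵀ = [-13, 31/15]ᵀ.
Determinant 4·(1261/900) − (1/30)² = 1681/300.
p = ((-13)·(1261/900) − (1/30)·(31/15))/(1681/300) = -5485/1681; q = (4·(31/15) − (1/30)·(-13))/(1681/300) = 2610/1681.

p = -3.263, q = 1.553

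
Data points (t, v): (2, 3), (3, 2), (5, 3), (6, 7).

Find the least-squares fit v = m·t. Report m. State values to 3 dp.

m = 0.932

From the data, Σt·t = 74.
Moment sums: Σt·v = 69.
So MᵀM·[m]ᵀ = Mᵀv: [[74]]·[m]ᵀ = [69]ᵀ.
m = 69/74 = 0.932432.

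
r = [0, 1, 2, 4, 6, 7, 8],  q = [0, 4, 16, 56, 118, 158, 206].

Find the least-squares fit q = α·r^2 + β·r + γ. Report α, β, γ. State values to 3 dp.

The normal equations are: 8066·α + 1144·β + 170·γ = 26138;  1144·α + 170·β + 28·γ = 3722;  170·α + 28·β + 7·γ = 558.
(Σr^2·r^2 = 8066, Σr^2·r = 1144, Σr^2 = 170, Σr·r = 170, Σr = 28, Σ1 = 7, Σr^2·q = 26138, Σr·q = 3722, Σq = 558.)
Inverting the 3×3 Gram matrix, [α, β, γ]ᵀ = [2333/789, 46549/22881, -1784/7627]ᵀ.

α = 2.957, β = 2.034, γ = -0.234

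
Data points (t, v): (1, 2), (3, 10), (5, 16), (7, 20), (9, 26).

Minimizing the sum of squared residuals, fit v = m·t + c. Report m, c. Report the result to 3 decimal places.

Sums needed: Σt·t = 165, Σt = 25, Σ1 = 5.
Moment sums: Σt·v = 486, Σv = 74.
Determinant 165·5 − 25² = 200.
m = (486·5 − 25·74)/200 = 29/10; c = (165·74 − 25·486)/200 = 3/10.

m = 2.900, c = 0.300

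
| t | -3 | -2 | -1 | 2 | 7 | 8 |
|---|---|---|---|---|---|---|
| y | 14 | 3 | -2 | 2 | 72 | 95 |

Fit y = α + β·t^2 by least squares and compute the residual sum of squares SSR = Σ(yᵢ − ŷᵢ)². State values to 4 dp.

Setting ∂/∂α … = 0 gives: 6·α + 131·β = 184;  131·α + 6611·β = 9752.
(Σ1 = 6, Σt^2 = 131, Σt^2·t^2 = 6611, Σy = 184, Σt^2·y = 9752.)
Δ = 6·6611 − 131² = 22505.
α = (184·6611 − 131·9752)/22505 = -61088/22505; β = (6·9752 − 131·184)/22505 = 34408/22505.
Residuals: 9498/3215, -9029/22505, -3666/4501, -31534/22505, -4544/22505, -3049/22505; SSR = 260486/22505.

SSR = 11.5746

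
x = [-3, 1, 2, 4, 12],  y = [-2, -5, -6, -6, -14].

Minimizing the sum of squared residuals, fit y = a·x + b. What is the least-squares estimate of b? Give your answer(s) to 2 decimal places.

b = -4.06

MᵀM·[a, b]ᵀ = Mᵀy reads: 174·a + 16·b = -203;  16·a + 5·b = -33.
Determinant 174·5 − 16² = 614.
a = ((-203)·5 − 16·(-33))/614 = -487/614; b = (174·(-33) − 16·(-203))/614 = -1247/307.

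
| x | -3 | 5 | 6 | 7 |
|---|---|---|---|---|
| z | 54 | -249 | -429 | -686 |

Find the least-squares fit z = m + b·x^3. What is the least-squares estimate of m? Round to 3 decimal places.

From the data, Σ1 = 4, Σx^3 = 657, Σx^3·x^3 = 180659.
Moment sums: Σz = -1310, Σx^3·z = -360545.
MᵀM·[m, b]ᵀ = Mᵀz becomes [[4, 657]; [657, 180659]]·[m, b]ᵀ = [-1310, -360545]ᵀ.
Eliminating b: 180659·(row 1) − 657·(row 2) gives 290987·m = 180659·(-1310) − 657·(-360545) = 214775, so m = 214775/290987.
Then b = ((-360545) − 657·(214775/290987))/180659 = -581510/290987.

m = 0.738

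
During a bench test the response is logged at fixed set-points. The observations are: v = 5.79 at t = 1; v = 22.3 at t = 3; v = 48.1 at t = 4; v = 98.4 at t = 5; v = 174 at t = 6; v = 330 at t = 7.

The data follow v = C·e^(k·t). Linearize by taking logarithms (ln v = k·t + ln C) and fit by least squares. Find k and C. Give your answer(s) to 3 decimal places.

k = 0.679, C = 3.021

Linearized form: ln v = k·t + ln C. From the 6 transformed points,
Σt = 26.0000, Σ(t)² = 136.0000, Σln v = 24.2812, Σt·ln v = 121.0562.
Equations: 136.0000·k + 26.0000·ln C = 121.0562;  26.0000·k + 6·ln C = 24.2812.
Δ = 136.0000·6 − (26.0000)² = 140.0000; k = (121.0562·6 − 26.0000·24.2812)/140.0000 = 0.67876, ln C = (136.0000·24.2812 − 26.0000·121.0562)/140.0000 = 1.10557, so C = exp(1.10557) = 3.02096.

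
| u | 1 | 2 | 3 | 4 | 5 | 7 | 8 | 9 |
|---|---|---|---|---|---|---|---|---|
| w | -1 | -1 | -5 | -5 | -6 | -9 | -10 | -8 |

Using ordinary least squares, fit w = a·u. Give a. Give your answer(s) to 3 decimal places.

a = -1.137

The normal system XᵀX·[a]ᵀ = Xᵀw is [[249]]·[a]ᵀ = [-283]ᵀ.
Hence a = -283 / 249 ≈ -1.13655.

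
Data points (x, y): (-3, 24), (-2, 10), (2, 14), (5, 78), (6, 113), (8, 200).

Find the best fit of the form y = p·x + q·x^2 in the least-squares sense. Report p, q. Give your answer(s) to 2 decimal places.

p = 0.86, q = 3.01

Setting ∂/∂p … = 0 gives: 142·p + 826·q = 2604;  826·p + 6130·q = 19130.
Δ = 142·6130 − 826² = 188184.
p = (2604·6130 − 826·19130)/188184 = 40285/47046; q = (142·19130 − 826·2604)/188184 = 141389/47046.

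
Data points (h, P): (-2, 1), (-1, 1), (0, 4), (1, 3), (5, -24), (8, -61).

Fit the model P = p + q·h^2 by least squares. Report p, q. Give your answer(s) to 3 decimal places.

From the data, Σ1 = 6, Σh^2 = 95, Σh^2·h^2 = 4739.
Moment sums: ΣP = -76, Σh^2·P = -4496.
Eliminating q: 4739·(row 1) − 95·(row 2) gives 19409·p = 4739·(-76) − 95·(-4496) = 66956, so p = 66956/19409.
Then q = ((-4496) − 95·(66956/19409))/4739 = -19756/19409.

p = 3.450, q = -1.018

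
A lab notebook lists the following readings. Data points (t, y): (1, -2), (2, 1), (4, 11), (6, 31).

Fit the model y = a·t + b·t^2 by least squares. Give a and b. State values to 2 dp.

Entries of MᵀM: Σt·t = 57, Σt·t^2 = 289, Σt^2·t^2 = 1569.
And Σt·y = 230, Σt^2·y = 1294.
So MᵀM·[a, b]ᵀ = Mᵀy: [[57, 289]; [289, 1569]]·[a, b]ᵀ = [230, 1294]ᵀ.
det = 57·1569 − 289² = 5912.
a = (230·1569 − 289·1294)/5912 = -1637/739; b = (57·1294 − 289·230)/5912 = 911/739.

a = -2.22, b = 1.23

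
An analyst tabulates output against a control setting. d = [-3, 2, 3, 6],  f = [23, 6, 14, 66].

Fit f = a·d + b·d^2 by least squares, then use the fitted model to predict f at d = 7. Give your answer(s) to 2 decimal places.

f̂ = 91.49

From the data, Σd·d = 58, Σd·d^2 = 224, Σd^2·d^2 = 1474.
For Aᵀf: Σd·f = 381, Σd^2·f = 2733.
AᵀA·[a, b]ᵀ = Aᵀf becomes [[58, 224]; [224, 1474]]·[a, b]ᵀ = [381, 2733]ᵀ.
Eliminating b: 1474·(row 1) − 224·(row 2) gives 35316·a = 1474·381 − 224·2733 = -50598, so a = -937/654.
Then b = (2733 − 224·(-937/654))/1474 = 1355/654.
At d = 7: f̂ = (-937/654)·(7) + (1355/654)·(49) = 29918/327.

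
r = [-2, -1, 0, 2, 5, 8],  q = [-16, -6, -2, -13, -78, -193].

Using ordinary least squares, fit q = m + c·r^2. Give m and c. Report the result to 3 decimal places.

Setting ∂/∂m … = 0 gives: 6·m + 98·c = -308;  98·m + 4754·c = -14424.
(Σ1 = 6, Σr^2 = 98, Σr^2·r^2 = 4754, Σq = -308, Σr^2·q = -14424.)
Eliminating c: 4754·(row 1) − 98·(row 2) gives 18920·m = 4754·(-308) − 98·(-14424) = -50680, so m = -1267/473.
Then c = ((-14424) − 98·(-1267/473))/4754 = -1409/473.

m = -2.679, c = -2.979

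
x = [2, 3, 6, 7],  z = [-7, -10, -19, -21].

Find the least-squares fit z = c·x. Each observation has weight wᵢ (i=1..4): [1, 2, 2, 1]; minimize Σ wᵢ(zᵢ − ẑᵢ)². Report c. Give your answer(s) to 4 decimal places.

From the data, Σwᵢ·x·x = 143.
And Σwᵢ·x·z = -449.
c = (-449)/143 = -3.13986.

c = -3.1399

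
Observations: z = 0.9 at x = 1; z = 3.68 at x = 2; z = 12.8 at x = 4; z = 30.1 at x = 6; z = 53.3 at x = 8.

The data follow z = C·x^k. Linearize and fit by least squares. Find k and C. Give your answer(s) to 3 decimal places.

k = 1.948, C = 0.911

Let Y = ln z. Fitting Y = k·ln x + ln C by least squares:
XᵀX = [[9.9367, 5.9506]; [5.9506, 5]], rhs = [18.8052, 11.1275]ᵀ  (here Σln x = 5.9506, Σ(ln x)² = 9.9367, Σln z = 11.1275, Σln x·ln z = 18.8052).
Δ = 9.9367·5 − (5.9506)² = 14.2736; k = (18.8052·5 − 5.9506·11.1275)/14.2736 = 1.94839, ln C = (9.9367·11.1275 − 5.9506·18.8052)/14.2736 = -0.09334, so C = exp(-0.09334) = 0.91088.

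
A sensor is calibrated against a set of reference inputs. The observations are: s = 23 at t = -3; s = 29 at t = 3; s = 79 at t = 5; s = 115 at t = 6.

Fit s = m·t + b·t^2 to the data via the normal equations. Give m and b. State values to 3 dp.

The normal equations are: 79·m + 341·b = 1103;  341·m + 2083·b = 6583.
Eliminating b: 2083·(row 1) − 341·(row 2) gives 48276·m = 2083·1103 − 341·6583 = 52746, so m = 59/54.
Then b = (6583 − 341·(59/54))/2083 = 161/54.

m = 1.093, b = 2.981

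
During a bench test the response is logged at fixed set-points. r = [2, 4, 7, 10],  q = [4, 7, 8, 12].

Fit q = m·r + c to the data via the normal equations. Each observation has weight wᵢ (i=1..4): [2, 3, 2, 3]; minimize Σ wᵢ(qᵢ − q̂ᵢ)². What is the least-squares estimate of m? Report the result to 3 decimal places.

From the data, Σwᵢ·r·r = 454, Σwᵢ·r = 60, Σwᵢ·1 = 10.
For MᵀWq: Σwᵢ·r·q = 572, Σwᵢ·q = 81.
So MᵀWM·[m, c]ᵀ = MᵀWq: [[454, 60]; [60, 10]]·[m, c]ᵀ = [572, 81]ᵀ.
Δ = 454·10 − 60² = 940.
m = (572·10 − 60·81)/940 = 43/47; c = (454·81 − 60·572)/940 = 1227/470.

m = 0.915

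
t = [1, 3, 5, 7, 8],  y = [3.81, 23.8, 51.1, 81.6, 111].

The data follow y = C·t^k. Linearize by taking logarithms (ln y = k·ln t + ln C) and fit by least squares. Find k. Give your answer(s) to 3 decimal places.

With ln yᵢ as the transformed response and ln tᵢ as the regressor:
Σln t = 6.7334, Σ(ln t)² = 11.9079, Σln y = 17.5525, Σln t·ln y = 28.1722.
Equations: 11.9079·k + 6.7334·ln C = 28.1722;  6.7334·k + 5·ln C = 17.5525.
Δ = 11.9079·5 − (6.7334)² = 14.2007; k = (28.1722·5 − 6.7334·17.5525)/14.2007 = 1.59663, ln C = (11.9079·17.5525 − 6.7334·28.1722)/14.2007 = 1.36035.

k = 1.597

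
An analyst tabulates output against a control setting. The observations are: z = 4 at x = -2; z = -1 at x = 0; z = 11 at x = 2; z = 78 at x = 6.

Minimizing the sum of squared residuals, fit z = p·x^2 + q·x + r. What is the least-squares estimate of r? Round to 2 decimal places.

r = -0.42

Sums needed: Σx^2·x^2 = 1328, Σx^2·x = 216, Σx^2 = 44, Σx·x = 44, Σx = 6, Σ1 = 4.
For Aᵀz: Σx^2·z = 2868, Σx·z = 482, Σz = 92.
Row-reducing yields p = 167/88, q = 373/220, r = -23/55.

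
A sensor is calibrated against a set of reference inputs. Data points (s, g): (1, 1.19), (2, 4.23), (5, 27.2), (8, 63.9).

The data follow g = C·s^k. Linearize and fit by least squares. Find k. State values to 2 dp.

k = 1.93

Let Y = ln g. Fitting Y = k·ln s + ln C by least squares:
Σln s = 4.3820, Σ(ln s)² = 7.3948, Σln g = 9.0767, Σln s·ln g = 14.9609.
Equations: 7.3948·k + 4.3820·ln C = 14.9609;  4.3820·k + 4·ln C = 9.0767.
Slope k = (n·Σln s·ln g − Σln s·Σln g)/(n·Σ(ln s)² − (Σln s)²) = (4·14.9609 − 4.3820·9.0767)/10.3771 = 1.93399; ln C = (Σln g − k·Σln s)/n = 0.15048.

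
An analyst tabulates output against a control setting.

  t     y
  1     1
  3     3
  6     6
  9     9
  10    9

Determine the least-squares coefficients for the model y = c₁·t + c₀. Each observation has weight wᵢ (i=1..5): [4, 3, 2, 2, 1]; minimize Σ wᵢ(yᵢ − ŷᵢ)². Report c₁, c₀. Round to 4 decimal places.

AᵀWA·[c₁, c₀]ᵀ = AᵀWy reads: 365·c₁ + 53·c₀ = 355;  53·c₁ + 12·c₀ = 52.
(Σwᵢ·t·t = 365, Σwᵢ·t = 53, Σwᵢ·1 = 12, Σwᵢ·t·y = 355, Σwᵢ·y = 52.)
Δ = 365·12 − 53² = 1571.
c₁ = (355·12 − 53·52)/1571 = 1504/1571; c₀ = (365·52 − 53·355)/1571 = 165/1571.

c₁ = 0.9574, c₀ = 0.1050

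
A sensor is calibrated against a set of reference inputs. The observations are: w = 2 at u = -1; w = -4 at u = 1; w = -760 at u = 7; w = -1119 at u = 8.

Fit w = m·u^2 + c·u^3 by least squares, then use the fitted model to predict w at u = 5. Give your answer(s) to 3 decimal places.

ŵ = -288.534

From the data, Σu^2·u^2 = 6499, Σu^2·u^3 = 49575, Σu^3·u^3 = 379795.
For Xᵀw: Σu^2·w = -108858, Σu^3·w = -833614.
Eliminating c: 379795·(row 1) − 49575·(row 2) gives 10607080·m = 379795·(-108858) − 49575·(-833614) = -17310060, so m = -865503/530354.
Then c = ((-833614) − 49575·(-865503/530354))/379795 = -5255509/2651770.
At u = 5: ŵ = (-865503/530354)·(25) + (-5255509/2651770)·(125) = -76512650/265177.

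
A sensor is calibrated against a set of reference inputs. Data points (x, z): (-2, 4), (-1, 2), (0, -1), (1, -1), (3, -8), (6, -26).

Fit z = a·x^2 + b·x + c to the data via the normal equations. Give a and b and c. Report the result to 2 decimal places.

a = -0.40, b = -2.01, c = 0.73

Normal-equation sums: Σx^2·x^2 = 1395, Σx^2·x = 235, Σx^2 = 51, Σx·x = 51, Σx = 7, Σ1 = 6.
Right-hand side: Σx^2·z = -991, Σx·z = -191, Σz = -30.
MᵀM·[a, b, c]ᵀ = Mᵀz becomes [[1395, 235, 51]; [235, 51, 7]; [51, 7, 6]]·[a, b, c]ᵀ = [-991, -191, -30]ᵀ.
Solving the 3×3 system (Gaussian elimination) gives a = -6221/15576, b = -10413/5192, c = 2861/3894.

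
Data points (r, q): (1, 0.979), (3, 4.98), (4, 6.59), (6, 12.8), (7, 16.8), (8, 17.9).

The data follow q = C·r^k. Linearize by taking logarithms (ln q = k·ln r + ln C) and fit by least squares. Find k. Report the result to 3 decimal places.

With ln qᵢ as the transformed response and ln rᵢ as the regressor:
Σln r = 8.3020, Σ(ln r)² = 14.4498, Σln q = 11.7254, Σln r·ln q = 20.4346.
Equations: 14.4498·k + 8.3020·ln C = 20.4346;  8.3020·k + 6·ln C = 11.7254.
Solving (det = 17.7753): k = 1.42125, ln C = -0.01231.

k = 1.421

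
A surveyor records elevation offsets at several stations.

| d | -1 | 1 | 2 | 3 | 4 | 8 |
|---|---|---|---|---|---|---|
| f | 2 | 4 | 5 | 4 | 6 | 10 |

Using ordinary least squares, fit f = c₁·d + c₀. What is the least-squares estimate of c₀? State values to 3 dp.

With design matrix M, MᵀM = [[95, 17]; [17, 6]] and Mᵀf = [128, 31]ᵀ.
Δ = 95·6 − 17² = 281.
c₁ = (128·6 − 17·31)/281 = 241/281; c₀ = (95·31 − 17·128)/281 = 769/281.

c₀ = 2.737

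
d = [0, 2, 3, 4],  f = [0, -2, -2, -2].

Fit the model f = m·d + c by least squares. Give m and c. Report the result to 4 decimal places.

m = -0.5143, c = -0.3429

Compute the Gram sums: Σd·d = 29, Σd = 9, Σ1 = 4.
Right-hand side: Σd·f = -18, Σf = -6.
AᵀA·[m, c]ᵀ = Aᵀf becomes [[29, 9]; [9, 4]]·[m, c]ᵀ = [-18, -6]ᵀ.
Δ = 29·4 − 9² = 35.
m = ((-18)·4 − 9·(-6))/35 = -18/35; c = (29·(-6) − 9·(-18))/35 = -12/35.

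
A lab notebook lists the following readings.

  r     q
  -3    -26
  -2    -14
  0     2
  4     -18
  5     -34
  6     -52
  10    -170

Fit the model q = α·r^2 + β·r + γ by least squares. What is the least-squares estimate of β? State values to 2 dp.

β = 3.23

MᵀM·[α, β, γ]ᵀ = Mᵀq reads: 12274·α + 1370·β + 190·γ = -20300;  1370·α + 190·β + 20·γ = -2148;  190·α + 20·β + 7·γ = -312.
(Σr^2·r^2 = 12274, Σr^2·r = 1370, Σr^2 = 190, Σr·r = 190, Σr = 20, Σ1 = 7, Σr^2·q = -20300, Σr·q = -2148, Σq = -312.)
Solving the 3×3 system (Gaussian elimination) gives α = -1412/693, β = 11182/3465, γ = 1048/693.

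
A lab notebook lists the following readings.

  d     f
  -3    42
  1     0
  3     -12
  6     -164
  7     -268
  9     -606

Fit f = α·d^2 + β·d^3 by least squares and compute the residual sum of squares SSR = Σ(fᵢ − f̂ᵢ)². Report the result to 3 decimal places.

SSR = 11.083

Sums needed: Σd^2·d^2 = 10421, Σd^2·d^3 = 83633, Σd^3·d^3 = 697205.
Right-hand side: Σd^2·f = -67852, Σd^3·f = -570580.
So MᵀM·[α, β]ᵀ = Mᵀf: [[10421, 83633]; [83633, 697205]]·[α, β]ᵀ = [-67852, -570580]ᵀ.
det = 10421·697205 − 83633² = 271094616.
α = ((-67852)·697205 − 83633·(-570580))/271094616 = 17190145/11295609; β = (10421·(-570580) − 83633·(-67852))/271094616 = -11306161/11295609.
Residuals: 4812642/3765203, -1961328/3765203, 5002578/3765203, -9731440/3765203, 217254/289631, 1550190/3765203; SSR = 41728112/3765203.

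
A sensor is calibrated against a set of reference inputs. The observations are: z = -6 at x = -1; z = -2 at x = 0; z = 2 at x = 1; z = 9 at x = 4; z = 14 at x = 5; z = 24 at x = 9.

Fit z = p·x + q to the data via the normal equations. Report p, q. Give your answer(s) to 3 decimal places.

Sums needed: Σx·x = 124, Σx = 18, Σ1 = 6.
For Mᵀz: Σx·z = 330, Σz = 41.
Eliminating q: 6·(row 1) − 18·(row 2) gives 420·p = 6·330 − 18·41 = 1242, so p = 207/70.
Then q = (41 − 18·(207/70))/6 = -214/105.

p = 2.957, q = -2.038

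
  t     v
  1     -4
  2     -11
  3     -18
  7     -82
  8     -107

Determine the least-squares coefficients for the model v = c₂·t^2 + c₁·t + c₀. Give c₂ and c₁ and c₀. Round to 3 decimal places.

c₂ = -1.550, c₁ = -0.600, c₀ = -2.508

With design matrix A, AᵀA = [[6595, 891, 127]; [891, 127, 21]; [127, 21, 5]] and Aᵀv = [-11076, -1510, -222]ᵀ.
Row-reducing yields c₂ = -5517/3559, c₁ = -2134/3559, c₀ = -8925/3559.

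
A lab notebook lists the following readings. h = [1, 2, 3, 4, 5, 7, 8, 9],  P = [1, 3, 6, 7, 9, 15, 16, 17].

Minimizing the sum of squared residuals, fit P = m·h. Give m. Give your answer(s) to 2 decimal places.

m = 1.94

With design matrix A, AᵀA = [[249]] and AᵀP = [484]ᵀ.
Hence m = 484 / 249 ≈ 1.94378.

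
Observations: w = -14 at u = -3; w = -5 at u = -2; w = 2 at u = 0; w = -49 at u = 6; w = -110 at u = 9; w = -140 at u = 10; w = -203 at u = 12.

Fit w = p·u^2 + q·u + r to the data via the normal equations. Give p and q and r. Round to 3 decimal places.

p = -1.470, q = 0.613, r = 1.607

With design matrix M, MᵀM = [[38690, 3638, 374]; [3638, 374, 32]; [374, 32, 7]] and Mᵀw = [-54052, -5068, -519]ᵀ.
Solving the 3×3 system (Gaussian elimination) gives p = -247/168, q = 103/168, r = 45/28.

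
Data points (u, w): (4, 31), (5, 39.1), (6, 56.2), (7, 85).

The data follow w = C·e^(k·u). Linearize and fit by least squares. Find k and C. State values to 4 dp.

Linearized form: ln w = k·u + ln C. From the 4 transformed points,
Over the data: Σu = 22.0000, Σ(u)² = 126.0000, Σln w = 15.5717, Σu·ln w = 87.3386.
Normal system: [[126.0000, 22.0000]; [22.0000, 4]]·[k, ln C]ᵀ = [87.3386, 15.5717]ᵀ.
Solving (det = 20.0000): k = 0.33888, ln C = 2.02909, so C = exp(2.02909) = 7.60714.

k = 0.3389, C = 7.6071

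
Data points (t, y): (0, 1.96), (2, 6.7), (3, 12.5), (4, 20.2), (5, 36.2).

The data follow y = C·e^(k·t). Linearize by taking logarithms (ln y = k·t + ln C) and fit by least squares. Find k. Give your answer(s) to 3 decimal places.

k = 0.581

With ln yᵢ as the transformed response and tᵢ as the regressor:
XᵀX = [[54.0000, 14.0000]; [14.0000, 5]], rhs = [41.3494, 11.6955]ᵀ  (here Σt = 14.0000, Σ(t)² = 54.0000, Σln y = 11.6955, Σt·ln y = 41.3494).
Slope k = (n·Σt·ln y − Σt·Σln y)/(n·Σ(t)² − (Σt)²) = (5·41.3494 − 14.0000·11.6955)/74.0000 = 0.58121; ln C = (Σln y − k·Σt)/n = 0.71171.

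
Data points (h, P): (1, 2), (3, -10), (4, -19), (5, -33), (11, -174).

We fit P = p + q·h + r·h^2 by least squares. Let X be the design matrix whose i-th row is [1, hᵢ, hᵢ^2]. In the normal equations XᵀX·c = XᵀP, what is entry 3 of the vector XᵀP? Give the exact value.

Entry 3 ↔ basis h^2, so (XᵀP)_{3} = Σᵢ (h^2)·Pᵢ = (1)·(2) + (9)·(-10) + (16)·(-19) + (25)·(-33) + (121)·(-174) = -22271.

-22271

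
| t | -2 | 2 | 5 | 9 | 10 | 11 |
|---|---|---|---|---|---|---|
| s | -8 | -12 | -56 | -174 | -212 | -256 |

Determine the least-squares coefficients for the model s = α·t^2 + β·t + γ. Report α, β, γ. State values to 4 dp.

α = -2.0222, β = -0.8615, γ = -1.7368

From the data, Σt^2·t^2 = 31859, Σt^2·t = 3185, Σt^2 = 335, Σt·t = 335, Σt = 35, Σ1 = 6.
Right-hand side: Σt^2·s = -67750, Σt·s = -6790, Σs = -718.
Normal equations: [[31859, 3185, 335]; [3185, 335, 35]; [335, 35, 6]]·[α, β, γ]ᵀ = [-67750, -6790, -718]ᵀ.
Solving the 3×3 system (Gaussian elimination) gives α = -41685/20614, β = -17759/20614, γ = -17901/10307.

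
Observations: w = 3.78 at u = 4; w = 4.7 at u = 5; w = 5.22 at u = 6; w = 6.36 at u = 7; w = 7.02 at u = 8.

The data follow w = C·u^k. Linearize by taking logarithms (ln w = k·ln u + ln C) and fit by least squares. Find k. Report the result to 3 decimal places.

Linearized form: ln w = k·ln u + ln C. From the 5 transformed points,
AᵀA = [[15.8331, 8.8128]; [8.8128, 5]], rhs = [14.9473, 8.3286]ᵀ  (here Σln u = 8.8128, Σ(ln u)² = 15.8331, Σln w = 8.3286, Σln u·ln w = 14.9473).
Slope k = (n·Σln u·ln w − Σln u·Σln w)/(n·Σ(ln u)² − (Σln u)²) = (5·14.9473 − 8.8128·8.3286)/1.4995 = 0.89233; ln C = (Σln w − k·Σln u)/n = 0.09293.

k = 0.892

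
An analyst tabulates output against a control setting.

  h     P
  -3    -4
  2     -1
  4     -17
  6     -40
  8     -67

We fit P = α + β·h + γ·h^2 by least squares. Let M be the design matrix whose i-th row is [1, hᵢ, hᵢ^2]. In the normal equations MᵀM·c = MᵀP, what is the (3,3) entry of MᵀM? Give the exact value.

5745

Row 3 ↔ basis h^2, column 3 ↔ basis h^2, so (MᵀM)_{3,3} = Σᵢ (h^2)·(h^2) = (9)·(9) + (4)·(4) + (16)·(16) + (36)·(36) + (64)·(64) = 5745.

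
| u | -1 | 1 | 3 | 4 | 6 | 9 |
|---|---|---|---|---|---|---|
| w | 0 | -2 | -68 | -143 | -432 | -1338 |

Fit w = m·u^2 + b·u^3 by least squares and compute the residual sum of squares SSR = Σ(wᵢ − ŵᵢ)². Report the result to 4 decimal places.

Normal-equation sums: Σu^2·u^2 = 8196, Σu^2·u^3 = 68092, Σu^3·u^3 = 582924.
Right-hand side: Σu^2·w = -126832, Σu^3·w = -1079704.
Normal equations: [[8196, 68092]; [68092, 582924]]·[m, b]ᵀ = [-126832, -1079704]ᵀ.
Eliminating b: 582924·(row 1) − 68092·(row 2) gives 141124640·m = 582924·(-126832) − 68092·(-1079704) = -414212000, so m = -2588825/882029.
Then b = ((-1079704) − 68092·(-2588825/882029))/582924 = -1331309/882029.
Residuals: 1257516/882029, 2156076/882029, -733204/882029, 494829/882029, -276084/882029, 64284/882029; SSR = 8041469/882029.

SSR = 9.1170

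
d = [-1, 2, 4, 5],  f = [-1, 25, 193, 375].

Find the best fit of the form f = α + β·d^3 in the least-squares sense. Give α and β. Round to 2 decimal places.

The normal system MᵀM·[α, β]ᵀ = Mᵀf is [[4, 196]; [196, 19786]]·[α, β]ᵀ = [592, 59428]ᵀ.
Eliminating β: 19786·(row 1) − 196·(row 2) gives 40728·α = 19786·592 − 196·59428 = 65424, so α = 2726/1697.
Then β = (59428 − 196·(2726/1697))/19786 = 5070/1697.

α = 1.61, β = 2.99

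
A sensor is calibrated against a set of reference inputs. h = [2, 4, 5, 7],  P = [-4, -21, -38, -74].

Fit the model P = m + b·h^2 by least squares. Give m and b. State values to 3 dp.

Compute the Gram sums: Σ1 = 4, Σh^2 = 94, Σh^2·h^2 = 3298.
Right-hand side: ΣP = -137, Σh^2·P = -4928.
Δ = 4·3298 − 94² = 4356.
m = ((-137)·3298 − 94·(-4928))/4356 = 1901/726; b = (4·(-4928) − 94·(-137))/4356 = -1139/726.

m = 2.618, b = -1.569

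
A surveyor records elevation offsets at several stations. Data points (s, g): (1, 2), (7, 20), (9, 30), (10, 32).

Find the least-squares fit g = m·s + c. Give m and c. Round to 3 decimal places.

m = 3.385, c = -1.846

Setting ∂/∂m … = 0 gives: 231·m + 27·c = 732;  27·m + 4·c = 84.
Eliminating c: 4·(row 1) − 27·(row 2) gives 195·m = 4·732 − 27·84 = 660, so m = 44/13.
Then c = (84 − 27·(44/13))/4 = -24/13.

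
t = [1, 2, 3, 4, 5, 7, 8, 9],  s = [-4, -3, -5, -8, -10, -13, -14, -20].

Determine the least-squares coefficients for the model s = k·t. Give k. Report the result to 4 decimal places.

The normal equations are: 249·k = -490.
(Σt·t = 249, Σt·s = -490.)
Hence k = -490 / 249 ≈ -1.96787.

k = -1.9679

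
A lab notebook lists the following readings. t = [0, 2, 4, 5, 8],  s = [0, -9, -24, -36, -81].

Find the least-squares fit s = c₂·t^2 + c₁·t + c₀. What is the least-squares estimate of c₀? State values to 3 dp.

c₀ = -0.186

The normal system XᵀX·[c₂, c₁, c₀]ᵀ = Xᵀs is [[4993, 709, 109]; [709, 109, 19]; [109, 19, 5]]·[c₂, c₁, c₀]ᵀ = [-6504, -942, -150]ᵀ.
Solving the 3×3 system (Gaussian elimination) gives c₂ = -3894/3913, c₁ = -8361/3913, c₀ = -729/3913.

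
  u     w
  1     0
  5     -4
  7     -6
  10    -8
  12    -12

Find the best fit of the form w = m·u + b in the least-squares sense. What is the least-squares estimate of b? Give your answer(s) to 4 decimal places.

Compute the Gram sums: Σu·u = 319, Σu = 35, Σ1 = 5.
Right-hand side: Σu·w = -286, Σw = -30.
AᵀA·[m, b]ᵀ = Aᵀw becomes [[319, 35]; [35, 5]]·[m, b]ᵀ = [-286, -30]ᵀ.
Determinant 319·5 − 35² = 370.
m = ((-286)·5 − 35·(-30))/370 = -38/37; b = (319·(-30) − 35·(-286))/370 = 44/37.

b = 1.1892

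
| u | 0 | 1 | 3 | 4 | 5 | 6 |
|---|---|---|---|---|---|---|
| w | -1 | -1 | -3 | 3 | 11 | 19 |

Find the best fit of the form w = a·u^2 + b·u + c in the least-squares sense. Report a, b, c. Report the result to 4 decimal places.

a = 1.2286, b = -4.1429, c = -0.0286

Sums needed: Σu^2·u^2 = 2259, Σu^2·u = 433, Σu^2 = 87, Σu·u = 87, Σu = 19, Σ1 = 6.
And Σu^2·w = 979, Σu·w = 171, Σw = 28.
MᵀM·[a, b, c]ᵀ = Mᵀw becomes [[2259, 433, 87]; [433, 87, 19]; [87, 19, 6]]·[a, b, c]ᵀ = [979, 171, 28]ᵀ.
Row-reducing yields a = 43/35, b = -29/7, c = -1/35.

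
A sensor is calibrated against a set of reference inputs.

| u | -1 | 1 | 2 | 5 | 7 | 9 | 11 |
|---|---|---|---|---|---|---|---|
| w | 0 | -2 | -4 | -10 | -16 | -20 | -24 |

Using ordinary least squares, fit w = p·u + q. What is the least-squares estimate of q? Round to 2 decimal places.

Setting ∂/∂p … = 0 gives: 282·p + 34·q = -616;  34·p + 7·q = -76.
(Σu·u = 282, Σu = 34, Σ1 = 7, Σu·w = -616, Σw = -76.)
Eliminating q: 7·(row 1) − 34·(row 2) gives 818·p = 7·(-616) − 34·(-76) = -1728, so p = -864/409.
Then q = ((-76) − 34·(-864/409))/7 = -244/409.

q = -0.60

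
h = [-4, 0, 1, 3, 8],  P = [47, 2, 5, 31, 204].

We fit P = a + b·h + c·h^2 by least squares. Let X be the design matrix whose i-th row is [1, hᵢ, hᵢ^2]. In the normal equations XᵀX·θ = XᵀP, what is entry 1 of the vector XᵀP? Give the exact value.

289

Entry 1 ↔ basis 1, so (XᵀP)_{1} = Σᵢ Pᵢ = (1)·(47) + (1)·(2) + (1)·(5) + (1)·(31) + (1)·(204) = 289.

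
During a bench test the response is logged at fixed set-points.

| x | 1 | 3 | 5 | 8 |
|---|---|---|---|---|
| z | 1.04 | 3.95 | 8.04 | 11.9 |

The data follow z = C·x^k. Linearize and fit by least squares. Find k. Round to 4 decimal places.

Let Y = ln z. Fitting Y = k·ln x + ln C by least squares:
Σln x = 4.7875, Σ(ln x)² = 8.1213, Σln z = 5.9739, Σln x·ln z = 10.0138.
Equations: 8.1213·k + 4.7875·ln C = 10.0138;  4.7875·k + 4·ln C = 5.9739.
Δ = 8.1213·4 − (4.7875)² = 9.5652; k = (10.0138·4 − 4.7875·5.9739)/9.5652 = 1.19757, ln C = (8.1213·5.9739 − 4.7875·10.0138)/9.5652 = 0.06013.

k = 1.1976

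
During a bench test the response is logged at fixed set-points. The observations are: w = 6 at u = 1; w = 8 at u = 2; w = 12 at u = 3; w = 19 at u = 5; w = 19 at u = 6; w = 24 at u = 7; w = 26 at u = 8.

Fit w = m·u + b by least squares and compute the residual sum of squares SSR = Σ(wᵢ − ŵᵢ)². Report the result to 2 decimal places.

SSR = 5.46

Compute the Gram sums: Σu·u = 188, Σu = 32, Σ1 = 7.
For Xᵀw: Σu·w = 643, Σw = 114.
Normal equations: [[188, 32]; [32, 7]]·[m, b]ᵀ = [643, 114]ᵀ.
Determinant 188·7 − 32² = 292.
m = (643·7 − 32·114)/292 = 853/292; b = (188·114 − 32·643)/292 = 214/73.
Residuals: 43/292, -113/146, 89/292, 427/292, -213/146, 181/292, -22/73; SSR = 1593/292.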